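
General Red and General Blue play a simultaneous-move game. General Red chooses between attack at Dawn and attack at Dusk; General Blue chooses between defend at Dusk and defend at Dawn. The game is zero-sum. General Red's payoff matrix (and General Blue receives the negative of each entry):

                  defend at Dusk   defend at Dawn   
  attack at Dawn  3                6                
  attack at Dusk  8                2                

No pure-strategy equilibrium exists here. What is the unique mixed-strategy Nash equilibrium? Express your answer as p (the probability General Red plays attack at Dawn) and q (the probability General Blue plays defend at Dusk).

p = 2/3, q = 4/9

General Red's mix must leave General Blue indifferent between defend at Dusk and defend at Dawn.
  General Blue's payoff to defend at Dusk: p·(-3) + (1−p)·(-8) = 5p - 8
  General Blue's payoff to defend at Dawn: p·(-6) + (1−p)·(-2) = -4p - 2
  5p - 8 = -4p - 2  ⇒  9p = 6  ⇒  p = 2/3.
General Blue's mix must leave General Red indifferent between attack at Dawn and attack at Dusk.
  General Red's payoff to attack at Dawn: q·3 + (1−q)·6 = -3q + 6
  General Red's payoff to attack at Dusk: q·8 + (1−q)·2 = 6q + 2
  -3q + 6 = 6q + 2  ⇒  -9q = -4  ⇒  q = 4/9.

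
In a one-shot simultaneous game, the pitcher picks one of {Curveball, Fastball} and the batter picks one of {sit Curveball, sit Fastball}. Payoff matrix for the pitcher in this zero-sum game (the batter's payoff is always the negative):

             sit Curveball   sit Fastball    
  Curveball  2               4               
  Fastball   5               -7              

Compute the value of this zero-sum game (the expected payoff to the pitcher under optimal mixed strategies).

The pitcher's indifference between Curveball and Fastball determines the batter's mixing probability q:
  the pitcher's payoff to Curveball: q·2 + (1−q)·4 = -2q + 4
  the pitcher's payoff to Fastball: q·5 + (1−q)·(-7) = 12q - 7
  -2q + 4 = 12q - 7  ⇒  -14q = -11  ⇒  q = 11/14.
The value is the pitcher's expected payoff against this mix (using Curveball): (11/14)·2 + (3/14)·4 = 17/7.

v = 17/7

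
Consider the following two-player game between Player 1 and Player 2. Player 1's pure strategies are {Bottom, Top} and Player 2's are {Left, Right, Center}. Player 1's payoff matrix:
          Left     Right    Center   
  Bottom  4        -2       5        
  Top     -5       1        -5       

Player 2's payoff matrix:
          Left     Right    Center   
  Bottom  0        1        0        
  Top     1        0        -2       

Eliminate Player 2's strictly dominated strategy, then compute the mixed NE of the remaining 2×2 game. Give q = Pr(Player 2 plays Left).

q = 1/4

Player 2's strategy Center is strictly dominated by Right: 1 > 0 and 0 > -2. Eliminate Center.
Player 1's indifference between Bottom and Top determines Player 2's mixing probability q:
  Player 1's payoff from Bottom: q·4 + (1−q)·(-2) = 6q - 2
  Player 1's payoff from Top: q·(-5) + (1−q)·1 = -6q + 1
  6q - 2 = -6q + 1  ⇒  12q = 3  ⇒  q = 1/4.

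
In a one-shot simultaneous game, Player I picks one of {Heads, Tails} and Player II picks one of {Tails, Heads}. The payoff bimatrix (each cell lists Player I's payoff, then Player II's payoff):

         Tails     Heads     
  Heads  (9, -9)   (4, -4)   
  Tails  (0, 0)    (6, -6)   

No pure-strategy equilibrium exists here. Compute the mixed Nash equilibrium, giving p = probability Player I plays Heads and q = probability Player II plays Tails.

Set Player II's expected payoff from Tails equal to that from Heads:
  Player II's payoff from Tails: p·(-9) + (1−p)·0 = -9p
  Player II's payoff from Heads: p·(-4) + (1−p)·(-6) = 2p - 6
  -9p = 2p - 6  ⇒  -11p = -6  ⇒  p = 6/11.
Player II's mix must leave Player I indifferent between Heads and Tails.
  Player I's payoff from Heads: q·9 + (1−q)·4 = 5q + 4
  Player I's payoff from Tails: q·0 + (1−q)·6 = -6q + 6
  5q + 4 = -6q + 6  ⇒  11q = 2  ⇒  q = 2/11.

p = 6/11, q = 2/11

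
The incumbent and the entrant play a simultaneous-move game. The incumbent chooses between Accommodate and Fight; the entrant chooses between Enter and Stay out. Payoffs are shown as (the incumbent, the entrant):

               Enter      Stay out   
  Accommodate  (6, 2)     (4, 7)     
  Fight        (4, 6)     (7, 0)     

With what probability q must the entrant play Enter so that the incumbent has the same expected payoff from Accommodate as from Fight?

q = 3/5

The incumbent's indifference between Accommodate and Fight determines the entrant's mixing probability q:
  the incumbent's expected payoff from Accommodate: q·6 + (1−q)·4 = 2q + 4
  the incumbent's expected payoff from Fight: q·4 + (1−q)·7 = -3q + 7
  2q + 4 = -3q + 7  ⇒  5q = 3  ⇒  q = 3/5.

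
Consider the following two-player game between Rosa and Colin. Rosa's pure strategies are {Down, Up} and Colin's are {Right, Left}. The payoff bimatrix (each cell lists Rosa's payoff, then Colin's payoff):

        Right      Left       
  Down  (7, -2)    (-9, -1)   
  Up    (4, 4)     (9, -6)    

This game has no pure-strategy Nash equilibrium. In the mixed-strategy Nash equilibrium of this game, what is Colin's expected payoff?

-16/11

For Colin to be willing to mix, Colin must be indifferent between Right and Left, which pins down Rosa's mix.
  Colin's payoff to Right: p·(-2) + (1−p)·4 = -6p + 4
  Colin's payoff to Left: p·(-1) + (1−p)·(-6) = 5p - 6
  -6p + 4 = 5p - 6  ⇒  -11p = -10  ⇒  p = 10/11.
At equilibrium Colin is indifferent across columns, so Colin's payoff equals the payoff from Right: (10/11)·(-2) + (1/11)·4 = -16/11.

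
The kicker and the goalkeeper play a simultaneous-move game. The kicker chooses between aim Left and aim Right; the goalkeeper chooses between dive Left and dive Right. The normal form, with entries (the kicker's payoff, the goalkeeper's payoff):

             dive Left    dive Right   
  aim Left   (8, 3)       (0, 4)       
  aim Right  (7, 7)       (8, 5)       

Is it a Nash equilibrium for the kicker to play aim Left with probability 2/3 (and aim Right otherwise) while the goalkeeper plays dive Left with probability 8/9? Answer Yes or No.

Check the goalkeeper's indifference given the kicker's mix p = 2/3:
  payoff from dive Left = 13/3; payoff from dive Right = 13/3 — equal.
Check the kicker's indifference given the goalkeeper's mix q = 8/9:
  payoff from aim Left = 64/9; payoff from aim Right = 64/9 — equal.
Both players are indifferent, so neither can profitably deviate.

Yes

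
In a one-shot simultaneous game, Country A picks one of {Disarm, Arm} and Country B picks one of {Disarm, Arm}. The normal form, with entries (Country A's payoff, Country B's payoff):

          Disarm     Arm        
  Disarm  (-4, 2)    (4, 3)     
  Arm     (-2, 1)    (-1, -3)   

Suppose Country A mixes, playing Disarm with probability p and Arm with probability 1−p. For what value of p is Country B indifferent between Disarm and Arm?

p = 4/5

For Country B to be willing to mix, Country B must be indifferent between Disarm and Arm, which pins down Country A's mix.
  Country B's payoff from Disarm: p·2 + (1−p)·1 = p + 1
  Country B's payoff from Arm: p·3 + (1−p)·(-3) = 6p - 3
  p + 1 = 6p - 3  ⇒  -5p = -4  ⇒  p = 4/5.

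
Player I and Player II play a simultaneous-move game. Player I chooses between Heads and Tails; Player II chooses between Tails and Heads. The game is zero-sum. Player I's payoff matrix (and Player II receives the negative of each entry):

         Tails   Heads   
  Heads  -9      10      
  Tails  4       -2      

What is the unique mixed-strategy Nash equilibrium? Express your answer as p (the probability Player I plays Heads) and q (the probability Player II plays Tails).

p = 6/25, q = 12/25

Player I's mix must leave Player II indifferent between Tails and Heads.
  Player II's expected payoff from Tails: p·9 + (1−p)·(-4) = 13p - 4
  Player II's expected payoff from Heads: p·(-10) + (1−p)·2 = -12p + 2
  13p - 4 = -12p + 2  ⇒  25p = 6  ⇒  p = 6/25.
Player I's indifference between Heads and Tails determines Player II's mixing probability q:
  Player I's expected payoff from Heads: q·(-9) + (1−q)·10 = -19q + 10
  Player I's expected payoff from Tails: q·4 + (1−q)·(-2) = 6q - 2
  -19q + 10 = 6q - 2  ⇒  -25q = -12  ⇒  q = 12/25.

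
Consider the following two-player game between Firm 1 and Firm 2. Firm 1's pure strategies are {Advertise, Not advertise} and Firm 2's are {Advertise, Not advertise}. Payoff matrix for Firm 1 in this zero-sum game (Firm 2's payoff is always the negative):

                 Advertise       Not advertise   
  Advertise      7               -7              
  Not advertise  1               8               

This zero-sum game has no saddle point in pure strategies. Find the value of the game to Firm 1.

v = 3

Firm 2's mix must leave Firm 1 indifferent between Advertise and Not advertise.
  Firm 1's payoff from Advertise: q·7 + (1−q)·(-7) = 14q - 7
  Firm 1's payoff from Not advertise: q·1 + (1−q)·8 = -7q + 8
  14q - 7 = -7q + 8  ⇒  21q = 15  ⇒  q = 5/7.
The value is Firm 1's expected payoff against this mix (using Advertise): (5/7)·7 + (2/7)·(-7) = 3.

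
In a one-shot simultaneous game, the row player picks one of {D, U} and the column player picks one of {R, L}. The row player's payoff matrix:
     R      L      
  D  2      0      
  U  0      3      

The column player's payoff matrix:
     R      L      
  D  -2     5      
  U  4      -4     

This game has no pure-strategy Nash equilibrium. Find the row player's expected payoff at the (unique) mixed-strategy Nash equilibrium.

For the row player to be willing to mix, the row player must be indifferent between D and U, which pins down the column player's mix.
  the row player's expected payoff from D: q·2 + (1−q)·0 = 2q
  the row player's expected payoff from U: q·0 + (1−q)·3 = -3q + 3
  2q = -3q + 3  ⇒  5q = 3  ⇒  q = 3/5.
At equilibrium the row player is indifferent across rows, so the row player's payoff equals the payoff from D: (3/5)·2 + (2/5)·0 = 6/5.

6/5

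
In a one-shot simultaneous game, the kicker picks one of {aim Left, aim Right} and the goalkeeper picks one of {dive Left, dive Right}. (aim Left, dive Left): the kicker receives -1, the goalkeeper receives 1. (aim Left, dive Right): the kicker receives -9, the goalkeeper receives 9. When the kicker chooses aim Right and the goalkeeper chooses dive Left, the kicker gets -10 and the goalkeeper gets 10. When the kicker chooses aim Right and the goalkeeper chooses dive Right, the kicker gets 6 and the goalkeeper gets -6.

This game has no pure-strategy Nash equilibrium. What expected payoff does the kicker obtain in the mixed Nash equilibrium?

-4

The kicker's indifference between aim Left and aim Right determines the goalkeeper's mixing probability q:
  the kicker's payoff to aim Left: q·(-1) + (1−q)·(-9) = 8q - 9
  the kicker's payoff to aim Right: q·(-10) + (1−q)·6 = -16q + 6
  8q - 9 = -16q + 6  ⇒  24q = 15  ⇒  q = 5/8.
At equilibrium the kicker is indifferent across rows, so the kicker's payoff equals the payoff from aim Left: (5/8)·(-1) + (3/8)·(-9) = -4.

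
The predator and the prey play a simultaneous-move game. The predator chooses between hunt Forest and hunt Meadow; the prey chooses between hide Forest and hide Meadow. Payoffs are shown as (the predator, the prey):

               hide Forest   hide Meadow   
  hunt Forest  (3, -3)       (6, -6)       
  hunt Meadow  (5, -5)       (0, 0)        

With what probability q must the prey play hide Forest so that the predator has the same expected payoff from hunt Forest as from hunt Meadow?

For the predator to be willing to mix, the predator must be indifferent between hunt Forest and hunt Meadow, which pins down the prey's mix.
  the predator's expected payoff from hunt Forest: q·3 + (1−q)·6 = -3q + 6
  the predator's expected payoff from hunt Meadow: q·5 + (1−q)·0 = 5q
  -3q + 6 = 5q  ⇒  -8q = -6  ⇒  q = 3/4.

q = 3/4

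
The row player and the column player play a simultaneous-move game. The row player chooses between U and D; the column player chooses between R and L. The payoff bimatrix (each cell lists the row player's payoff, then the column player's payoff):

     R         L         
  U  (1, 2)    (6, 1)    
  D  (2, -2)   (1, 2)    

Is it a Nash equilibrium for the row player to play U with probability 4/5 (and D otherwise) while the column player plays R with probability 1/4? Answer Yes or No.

Given the column player's mix q = 1/4, the row player's payoff from U is 19/4 but from D is 5/4. The row player strictly prefers U, so the row player would not mix.
So the proposed profile is not a Nash equilibrium.

No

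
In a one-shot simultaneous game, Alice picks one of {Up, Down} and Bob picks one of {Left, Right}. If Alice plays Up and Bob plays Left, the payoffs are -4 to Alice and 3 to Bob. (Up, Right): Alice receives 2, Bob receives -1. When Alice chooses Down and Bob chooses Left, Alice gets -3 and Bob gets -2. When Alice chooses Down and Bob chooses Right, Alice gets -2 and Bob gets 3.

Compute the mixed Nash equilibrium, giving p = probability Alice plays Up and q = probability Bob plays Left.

Set Bob's expected payoff from Left equal to that from Right:
  Bob's expected payoff from Left: p·3 + (1−p)·(-2) = 5p - 2
  Bob's expected payoff from Right: p·(-1) + (1−p)·3 = -4p + 3
  5p - 2 = -4p + 3  ⇒  9p = 5  ⇒  p = 5/9.
In a mixed equilibrium Alice is indifferent between Up and Down; this condition fixes q.
  Alice's payoff to Up: q·(-4) + (1−q)·2 = -6q + 2
  Alice's payoff to Down: q·(-3) + (1−q)·(-2) = -q - 2
  -6q + 2 = -q - 2  ⇒  -5q = -4  ⇒  q = 4/5.

p = 5/9, q = 4/5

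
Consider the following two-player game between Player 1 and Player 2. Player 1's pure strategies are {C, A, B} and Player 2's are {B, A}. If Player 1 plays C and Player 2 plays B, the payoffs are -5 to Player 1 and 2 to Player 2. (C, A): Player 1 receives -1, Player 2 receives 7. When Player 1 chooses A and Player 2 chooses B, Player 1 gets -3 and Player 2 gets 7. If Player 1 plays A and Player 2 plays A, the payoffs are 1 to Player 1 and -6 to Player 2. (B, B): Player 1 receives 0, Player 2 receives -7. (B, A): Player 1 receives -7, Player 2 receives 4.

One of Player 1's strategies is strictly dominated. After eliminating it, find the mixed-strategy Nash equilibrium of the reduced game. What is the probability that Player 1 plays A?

p = 11/24

Player 1's strategy C is strictly dominated by A: -3 > -5 and 1 > -1. Eliminate C.
Set Player 2's expected payoff from B equal to that from A:
  Player 2's expected payoff from B: p·7 + (1−p)·(-7) = 14p - 7
  Player 2's expected payoff from A: p·(-6) + (1−p)·4 = -10p + 4
  14p - 7 = -10p + 4  ⇒  24p = 11  ⇒  p = 11/24.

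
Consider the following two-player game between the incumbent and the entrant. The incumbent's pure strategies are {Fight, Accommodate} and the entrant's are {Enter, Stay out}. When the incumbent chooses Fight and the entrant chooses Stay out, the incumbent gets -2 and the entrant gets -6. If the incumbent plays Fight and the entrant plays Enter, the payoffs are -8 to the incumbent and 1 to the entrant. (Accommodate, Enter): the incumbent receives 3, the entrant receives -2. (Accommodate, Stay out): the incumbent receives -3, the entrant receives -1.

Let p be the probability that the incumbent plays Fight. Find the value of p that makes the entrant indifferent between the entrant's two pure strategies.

p = 1/8

The incumbent's mix must leave the entrant indifferent between Enter and Stay out.
  the entrant's payoff to Enter: p·1 + (1−p)·(-2) = 3p - 2
  the entrant's payoff to Stay out: p·(-6) + (1−p)·(-1) = -5p - 1
  3p - 2 = -5p - 1  ⇒  8p = 1  ⇒  p = 1/8.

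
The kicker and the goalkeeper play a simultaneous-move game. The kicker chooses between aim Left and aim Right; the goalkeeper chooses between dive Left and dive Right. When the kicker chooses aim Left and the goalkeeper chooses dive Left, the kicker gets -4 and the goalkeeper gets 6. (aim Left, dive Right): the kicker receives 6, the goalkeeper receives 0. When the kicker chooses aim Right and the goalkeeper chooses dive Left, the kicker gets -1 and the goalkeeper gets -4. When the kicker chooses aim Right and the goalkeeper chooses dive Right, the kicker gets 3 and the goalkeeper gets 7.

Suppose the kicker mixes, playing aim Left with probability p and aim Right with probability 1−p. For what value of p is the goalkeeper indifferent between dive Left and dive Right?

p = 11/17

Set the goalkeeper's expected payoff from dive Left equal to that from dive Right:
  the goalkeeper's expected payoff from dive Left: p·6 + (1−p)·(-4) = 10p - 4
  the goalkeeper's expected payoff from dive Right: p·0 + (1−p)·7 = -7p + 7
  10p - 4 = -7p + 7  ⇒  17p = 11  ⇒  p = 11/17.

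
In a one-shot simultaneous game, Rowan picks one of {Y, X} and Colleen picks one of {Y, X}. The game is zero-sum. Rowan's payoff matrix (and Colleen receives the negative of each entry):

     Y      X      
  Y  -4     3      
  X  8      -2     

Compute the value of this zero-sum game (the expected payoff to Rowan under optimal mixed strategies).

Set Rowan's expected payoff from Y equal to that from X:
  Rowan's payoff to Y: q·(-4) + (1−q)·3 = -7q + 3
  Rowan's payoff to X: q·8 + (1−q)·(-2) = 10q - 2
  -7q + 3 = 10q - 2  ⇒  -17q = -5  ⇒  q = 5/17.
The value is Rowan's expected payoff against this mix (using Y): (5/17)·(-4) + (12/17)·3 = 16/17.

v = 16/17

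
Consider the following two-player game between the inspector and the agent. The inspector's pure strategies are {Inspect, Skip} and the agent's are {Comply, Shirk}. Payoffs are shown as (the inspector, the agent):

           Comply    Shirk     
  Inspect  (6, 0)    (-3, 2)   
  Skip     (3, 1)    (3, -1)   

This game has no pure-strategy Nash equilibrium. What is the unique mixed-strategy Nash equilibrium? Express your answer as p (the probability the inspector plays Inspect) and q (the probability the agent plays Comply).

p = 1/2, q = 2/3

The inspector's mix must leave the agent indifferent between Comply and Shirk.
  the agent's expected payoff from Comply: p·0 + (1−p)·1 = -p + 1
  the agent's expected payoff from Shirk: p·2 + (1−p)·(-1) = 3p - 1
  -p + 1 = 3p - 1  ⇒  -4p = -2  ⇒  p = 1/2.
For the inspector to be willing to mix, the inspector must be indifferent between Inspect and Skip, which pins down the agent's mix.
  the inspector's expected payoff from Inspect: q·6 + (1−q)·(-3) = 9q - 3
  the inspector's expected payoff from Skip: q·3 + (1−q)·3 = 3
  9q - 3 = 3  ⇒  9q = 6  ⇒  q = 2/3.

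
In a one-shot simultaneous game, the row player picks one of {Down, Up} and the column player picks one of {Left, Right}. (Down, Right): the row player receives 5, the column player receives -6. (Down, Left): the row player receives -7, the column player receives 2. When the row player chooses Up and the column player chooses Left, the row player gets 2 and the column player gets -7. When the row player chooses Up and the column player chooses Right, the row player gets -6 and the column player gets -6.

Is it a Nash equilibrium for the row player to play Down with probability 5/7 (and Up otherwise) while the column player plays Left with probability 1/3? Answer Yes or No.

No

Given the row player's mix p = 5/7, the column player's payoff from Left is -4/7 but from Right is -6. The column player strictly prefers Left, so the column player would not mix.
So the proposed profile is not a Nash equilibrium.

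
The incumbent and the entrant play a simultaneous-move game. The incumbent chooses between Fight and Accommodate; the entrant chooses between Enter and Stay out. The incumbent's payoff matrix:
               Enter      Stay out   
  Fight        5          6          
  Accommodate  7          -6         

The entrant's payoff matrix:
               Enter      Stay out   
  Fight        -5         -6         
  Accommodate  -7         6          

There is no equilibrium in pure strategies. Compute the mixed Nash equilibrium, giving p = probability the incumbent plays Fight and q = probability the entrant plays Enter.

p = 13/14, q = 6/7

For the entrant to be willing to mix, the entrant must be indifferent between Enter and Stay out, which pins down the incumbent's mix.
  the entrant's payoff from Enter: p·(-5) + (1−p)·(-7) = 2p - 7
  the entrant's payoff from Stay out: p·(-6) + (1−p)·6 = -12p + 6
  2p - 7 = -12p + 6  ⇒  14p = 13  ⇒  p = 13/14.
In a mixed equilibrium the incumbent is indifferent between Fight and Accommodate; this condition fixes q.
  the incumbent's expected payoff from Fight: q·5 + (1−q)·6 = -q + 6
  the incumbent's expected payoff from Accommodate: q·7 + (1−q)·(-6) = 13q - 6
  -q + 6 = 13q - 6  ⇒  -14q = -12  ⇒  q = 6/7.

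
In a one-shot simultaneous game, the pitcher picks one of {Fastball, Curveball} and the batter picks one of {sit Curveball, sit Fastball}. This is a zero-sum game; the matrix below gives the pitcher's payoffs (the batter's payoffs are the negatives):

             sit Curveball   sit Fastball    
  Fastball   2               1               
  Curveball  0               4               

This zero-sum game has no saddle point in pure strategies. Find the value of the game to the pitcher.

v = 8/5

In a mixed equilibrium the pitcher is indifferent between Fastball and Curveball; this condition fixes q.
  the pitcher's payoff to Fastball: q·2 + (1−q)·1 = q + 1
  the pitcher's payoff to Curveball: q·0 + (1−q)·4 = -4q + 4
  q + 1 = -4q + 4  ⇒  5q = 3  ⇒  q = 3/5.
The value is the pitcher's expected payoff against this mix (using Fastball): (3/5)·2 + (2/5)·1 = 8/5.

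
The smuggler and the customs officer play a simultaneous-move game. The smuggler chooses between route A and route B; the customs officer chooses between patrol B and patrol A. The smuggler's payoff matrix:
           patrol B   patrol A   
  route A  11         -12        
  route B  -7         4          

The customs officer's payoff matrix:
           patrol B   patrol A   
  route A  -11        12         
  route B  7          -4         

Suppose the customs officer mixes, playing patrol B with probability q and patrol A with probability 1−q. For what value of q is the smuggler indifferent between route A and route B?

q = 8/17

Set the smuggler's expected payoff from route A equal to that from route B:
  the smuggler's expected payoff from route A: q·11 + (1−q)·(-12) = 23q - 12
  the smuggler's expected payoff from route B: q·(-7) + (1−q)·4 = -11q + 4
  23q - 12 = -11q + 4  ⇒  34q = 16  ⇒  q = 8/17.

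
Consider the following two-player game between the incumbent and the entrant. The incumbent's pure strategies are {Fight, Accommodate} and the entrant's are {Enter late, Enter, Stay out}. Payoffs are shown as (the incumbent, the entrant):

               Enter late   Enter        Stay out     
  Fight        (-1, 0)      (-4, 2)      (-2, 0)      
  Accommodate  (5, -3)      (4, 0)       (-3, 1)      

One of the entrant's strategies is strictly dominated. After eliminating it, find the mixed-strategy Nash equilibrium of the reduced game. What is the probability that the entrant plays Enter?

The entrant's strategy Enter late is strictly dominated by Enter: 2 > 0 and 0 > -3. Eliminate Enter late.
The incumbent's indifference between Fight and Accommodate determines the entrant's mixing probability q:
  the incumbent's payoff from Fight: q·(-4) + (1−q)·(-2) = -2q - 2
  the incumbent's payoff from Accommodate: q·4 + (1−q)·(-3) = 7q - 3
  -2q - 2 = 7q - 3  ⇒  -9q = -1  ⇒  q = 1/9.

q = 1/9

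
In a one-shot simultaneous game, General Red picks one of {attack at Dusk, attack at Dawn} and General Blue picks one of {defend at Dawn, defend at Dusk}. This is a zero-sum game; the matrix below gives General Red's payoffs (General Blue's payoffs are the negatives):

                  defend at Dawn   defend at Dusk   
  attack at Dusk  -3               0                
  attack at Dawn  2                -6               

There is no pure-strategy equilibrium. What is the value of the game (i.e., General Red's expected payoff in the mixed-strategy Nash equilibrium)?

General Red's indifference between attack at Dusk and attack at Dawn determines General Blue's mixing probability q:
  General Red's payoff to attack at Dusk: q·(-3) + (1−q)·0 = -3q
  General Red's payoff to attack at Dawn: q·2 + (1−q)·(-6) = 8q - 6
  -3q = 8q - 6  ⇒  -11q = -6  ⇒  q = 6/11.
The value is General Red's expected payoff against this mix (using attack at Dusk): (6/11)·(-3) + (5/11)·0 = -18/11.

v = -18/11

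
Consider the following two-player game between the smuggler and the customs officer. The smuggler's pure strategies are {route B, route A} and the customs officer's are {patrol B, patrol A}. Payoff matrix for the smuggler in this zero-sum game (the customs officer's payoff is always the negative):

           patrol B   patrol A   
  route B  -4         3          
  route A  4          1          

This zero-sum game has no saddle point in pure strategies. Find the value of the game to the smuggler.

v = 8/5

Set the smuggler's expected payoff from route B equal to that from route A:
  the smuggler's expected payoff from route B: q·(-4) + (1−q)·3 = -7q + 3
  the smuggler's expected payoff from route A: q·4 + (1−q)·1 = 3q + 1
  -7q + 3 = 3q + 1  ⇒  -10q = -2  ⇒  q = 1/5.
The value is the smuggler's expected payoff against this mix (using route B): (1/5)·(-4) + (4/5)·3 = 8/5.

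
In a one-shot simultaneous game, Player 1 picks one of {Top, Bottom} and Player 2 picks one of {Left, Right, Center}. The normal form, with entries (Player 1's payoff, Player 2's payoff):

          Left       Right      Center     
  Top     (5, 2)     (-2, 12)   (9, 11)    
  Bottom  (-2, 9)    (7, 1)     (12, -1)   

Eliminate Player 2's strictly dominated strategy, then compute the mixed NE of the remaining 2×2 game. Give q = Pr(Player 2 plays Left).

Player 2's strategy Center is strictly dominated by Right: 12 > 11 and 1 > -1. Eliminate Center.
Set Player 1's expected payoff from Top equal to that from Bottom:
  Player 1's expected payoff from Top: q·5 + (1−q)·(-2) = 7q - 2
  Player 1's expected payoff from Bottom: q·(-2) + (1−q)·7 = -9q + 7
  7q - 2 = -9q + 7  ⇒  16q = 9  ⇒  q = 9/16.

q = 9/16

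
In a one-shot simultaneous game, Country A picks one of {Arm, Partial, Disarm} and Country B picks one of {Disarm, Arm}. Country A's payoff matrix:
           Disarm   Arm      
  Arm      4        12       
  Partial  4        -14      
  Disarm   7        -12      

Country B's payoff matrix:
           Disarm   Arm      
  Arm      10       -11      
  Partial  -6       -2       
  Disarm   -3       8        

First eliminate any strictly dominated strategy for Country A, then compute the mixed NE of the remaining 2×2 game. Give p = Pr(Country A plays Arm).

p = 11/32

Country A's strategy Partial is strictly dominated by Disarm: 7 > 4 and -12 > -14. Eliminate Partial.
In a mixed equilibrium Country B is indifferent between Disarm and Arm; this condition fixes p.
  Country B's expected payoff from Disarm: p·10 + (1−p)·(-3) = 13p - 3
  Country B's expected payoff from Arm: p·(-11) + (1−p)·8 = -19p + 8
  13p - 3 = -19p + 8  ⇒  32p = 11  ⇒  p = 11/32.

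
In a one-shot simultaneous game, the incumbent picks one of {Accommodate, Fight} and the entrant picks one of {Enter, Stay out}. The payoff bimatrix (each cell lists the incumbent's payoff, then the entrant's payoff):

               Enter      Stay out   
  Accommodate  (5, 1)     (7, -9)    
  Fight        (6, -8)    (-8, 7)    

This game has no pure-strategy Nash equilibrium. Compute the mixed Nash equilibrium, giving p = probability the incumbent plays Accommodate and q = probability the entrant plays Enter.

The entrant's indifference between Enter and Stay out determines the incumbent's mixing probability p:
  the entrant's payoff from Enter: p·1 + (1−p)·(-8) = 9p - 8
  the entrant's payoff from Stay out: p·(-9) + (1−p)·7 = -16p + 7
  9p - 8 = -16p + 7  ⇒  25p = 15  ⇒  p = 3/5.
Set the incumbent's expected payoff from Accommodate equal to that from Fight:
  the incumbent's payoff to Accommodate: q·5 + (1−q)·7 = -2q + 7
  the incumbent's payoff to Fight: q·6 + (1−q)·(-8) = 14q - 8
  -2q + 7 = 14q - 8  ⇒  -16q = -15  ⇒  q = 15/16.

p = 3/5, q = 15/16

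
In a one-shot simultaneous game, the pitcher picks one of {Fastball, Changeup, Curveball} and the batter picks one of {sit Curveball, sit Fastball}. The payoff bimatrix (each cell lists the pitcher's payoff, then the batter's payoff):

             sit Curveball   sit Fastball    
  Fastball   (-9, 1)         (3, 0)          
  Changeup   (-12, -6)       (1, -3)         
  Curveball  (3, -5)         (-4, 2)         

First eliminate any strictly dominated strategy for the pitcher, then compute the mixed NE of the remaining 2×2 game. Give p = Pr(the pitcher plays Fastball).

The pitcher's strategy Changeup is strictly dominated by Fastball: -9 > -12 and 3 > 1. Eliminate Changeup.
The batter's indifference between sit Curveball and sit Fastball determines the pitcher's mixing probability p:
  the batter's payoff from sit Curveball: p·1 + (1−p)·(-5) = 6p - 5
  the batter's payoff from sit Fastball: p·0 + (1−p)·2 = -2p + 2
  6p - 5 = -2p + 2  ⇒  8p = 7  ⇒  p = 7/8.

p = 7/8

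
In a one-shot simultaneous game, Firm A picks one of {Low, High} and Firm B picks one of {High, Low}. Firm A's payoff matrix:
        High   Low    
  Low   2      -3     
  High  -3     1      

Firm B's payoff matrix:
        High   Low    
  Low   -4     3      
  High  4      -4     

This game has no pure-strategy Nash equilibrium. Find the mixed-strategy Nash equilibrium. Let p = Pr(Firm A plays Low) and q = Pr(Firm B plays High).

Firm B's indifference between High and Low determines Firm A's mixing probability p:
  Firm B's payoff to High: p·(-4) + (1−p)·4 = -8p + 4
  Firm B's payoff to Low: p·3 + (1−p)·(-4) = 7p - 4
  -8p + 4 = 7p - 4  ⇒  -15p = -8  ⇒  p = 8/15.
In a mixed equilibrium Firm A is indifferent between Low and High; this condition fixes q.
  Firm A's expected payoff from Low: q·2 + (1−q)·(-3) = 5q - 3
  Firm A's expected payoff from High: q·(-3) + (1−q)·1 = -4q + 1
  5q - 3 = -4q + 1  ⇒  9q = 4  ⇒  q = 4/9.

p = 8/15, q = 4/9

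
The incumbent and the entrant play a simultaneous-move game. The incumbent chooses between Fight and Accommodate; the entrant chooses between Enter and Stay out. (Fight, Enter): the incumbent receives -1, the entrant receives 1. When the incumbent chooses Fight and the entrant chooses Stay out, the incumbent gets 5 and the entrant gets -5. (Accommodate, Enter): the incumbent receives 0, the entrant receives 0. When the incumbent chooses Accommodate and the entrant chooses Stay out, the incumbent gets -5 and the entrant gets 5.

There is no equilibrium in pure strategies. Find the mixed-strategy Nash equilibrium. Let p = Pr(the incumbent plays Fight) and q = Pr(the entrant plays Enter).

The entrant's indifference between Enter and Stay out determines the incumbent's mixing probability p:
  the entrant's payoff to Enter: p·1 + (1−p)·0 = p
  the entrant's payoff to Stay out: p·(-5) + (1−p)·5 = -10p + 5
  p = -10p + 5  ⇒  11p = 5  ⇒  p = 5/11.
The entrant's mix must leave the incumbent indifferent between Fight and Accommodate.
  the incumbent's payoff from Fight: q·(-1) + (1−q)·5 = -6q + 5
  the incumbent's payoff from Accommodate: q·0 + (1−q)·(-5) = 5q - 5
  -6q + 5 = 5q - 5  ⇒  -11q = -10  ⇒  q = 10/11.

p = 5/11, q = 10/11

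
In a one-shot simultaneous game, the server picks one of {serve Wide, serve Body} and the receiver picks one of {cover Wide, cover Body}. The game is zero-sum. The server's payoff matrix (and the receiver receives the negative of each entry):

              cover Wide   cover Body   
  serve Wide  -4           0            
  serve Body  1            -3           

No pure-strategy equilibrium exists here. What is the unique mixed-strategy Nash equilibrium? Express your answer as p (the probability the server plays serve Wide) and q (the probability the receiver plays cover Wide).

p = 1/2, q = 3/8

Set the receiver's expected payoff from cover Wide equal to that from cover Body:
  the receiver's payoff to cover Wide: p·4 + (1−p)·(-1) = 5p - 1
  the receiver's payoff to cover Body: p·0 + (1−p)·3 = -3p + 3
  5p - 1 = -3p + 3  ⇒  8p = 4  ⇒  p = 1/2.
Set the server's expected payoff from serve Wide equal to that from serve Body:
  the server's payoff from serve Wide: q·(-4) + (1−q)·0 = -4q
  the server's payoff from serve Body: q·1 + (1−q)·(-3) = 4q - 3
  -4q = 4q - 3  ⇒  -8q = -3  ⇒  q = 3/8.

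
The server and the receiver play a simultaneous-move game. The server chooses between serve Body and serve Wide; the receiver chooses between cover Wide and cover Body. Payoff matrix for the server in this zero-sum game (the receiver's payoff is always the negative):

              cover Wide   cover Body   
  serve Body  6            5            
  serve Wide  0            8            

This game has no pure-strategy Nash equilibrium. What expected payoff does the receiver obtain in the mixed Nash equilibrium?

For the receiver to be willing to mix, the receiver must be indifferent between cover Wide and cover Body, which pins down the server's mix.
  the receiver's payoff to cover Wide: p·(-6) + (1−p)·0 = -6p
  the receiver's payoff to cover Body: p·(-5) + (1−p)·(-8) = 3p - 8
  -6p = 3p - 8  ⇒  -9p = -8  ⇒  p = 8/9.
At equilibrium the receiver is indifferent across columns, so the receiver's payoff equals the payoff from cover Wide: (8/9)·(-6) + (1/9)·0 = -16/3.

-16/3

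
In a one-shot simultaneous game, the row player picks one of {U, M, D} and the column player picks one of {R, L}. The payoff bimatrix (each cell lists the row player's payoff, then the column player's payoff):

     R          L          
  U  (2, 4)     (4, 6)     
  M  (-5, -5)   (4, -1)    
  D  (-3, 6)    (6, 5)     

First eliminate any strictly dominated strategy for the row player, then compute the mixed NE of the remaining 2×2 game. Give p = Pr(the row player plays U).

p = 1/3

The row player's strategy M is strictly dominated by D: -3 > -5 and 6 > 4. Eliminate M.
The column player's indifference between R and L determines the row player's mixing probability p:
  the column player's payoff from R: p·4 + (1−p)·6 = -2p + 6
  the column player's payoff from L: p·6 + (1−p)·5 = p + 5
  -2p + 6 = p + 5  ⇒  -3p = -1  ⇒  p = 1/3.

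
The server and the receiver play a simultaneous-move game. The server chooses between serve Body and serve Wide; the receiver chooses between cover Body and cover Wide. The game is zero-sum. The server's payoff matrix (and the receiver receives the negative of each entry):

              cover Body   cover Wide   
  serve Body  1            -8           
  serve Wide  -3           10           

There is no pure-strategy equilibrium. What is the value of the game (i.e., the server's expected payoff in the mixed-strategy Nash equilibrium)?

v = -7/11

Set the server's expected payoff from serve Body equal to that from serve Wide:
  the server's payoff to serve Body: q·1 + (1−q)·(-8) = 9q - 8
  the server's payoff to serve Wide: q·(-3) + (1−q)·10 = -13q + 10
  9q - 8 = -13q + 10  ⇒  22q = 18  ⇒  q = 9/11.
The value is the server's expected payoff against this mix (using serve Body): (9/11)·1 + (2/11)·(-8) = -7/11.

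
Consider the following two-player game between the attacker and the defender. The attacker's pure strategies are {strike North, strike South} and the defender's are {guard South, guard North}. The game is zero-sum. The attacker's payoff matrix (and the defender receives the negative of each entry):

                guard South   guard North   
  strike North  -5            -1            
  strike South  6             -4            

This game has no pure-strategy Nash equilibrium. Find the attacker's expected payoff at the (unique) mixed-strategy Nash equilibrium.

For the attacker to be willing to mix, the attacker must be indifferent between strike North and strike South, which pins down the defender's mix.
  the attacker's payoff to strike North: q·(-5) + (1−q)·(-1) = -4q - 1
  the attacker's payoff to strike South: q·6 + (1−q)·(-4) = 10q - 4
  -4q - 1 = 10q - 4  ⇒  -14q = -3  ⇒  q = 3/14.
At equilibrium the attacker is indifferent across rows, so the attacker's payoff equals the payoff from strike North: (3/14)·(-5) + (11/14)·(-1) = -13/7.

-13/7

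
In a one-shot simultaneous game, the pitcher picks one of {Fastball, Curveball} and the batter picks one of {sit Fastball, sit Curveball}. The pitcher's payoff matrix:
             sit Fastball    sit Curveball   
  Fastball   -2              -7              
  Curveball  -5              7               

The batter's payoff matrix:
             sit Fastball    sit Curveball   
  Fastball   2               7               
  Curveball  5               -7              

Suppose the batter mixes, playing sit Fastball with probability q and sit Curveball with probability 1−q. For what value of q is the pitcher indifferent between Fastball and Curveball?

q = 14/17

Set the pitcher's expected payoff from Fastball equal to that from Curveball:
  the pitcher's payoff from Fastball: q·(-2) + (1−q)·(-7) = 5q - 7
  the pitcher's payoff from Curveball: q·(-5) + (1−q)·7 = -12q + 7
  5q - 7 = -12q + 7  ⇒  17q = 14  ⇒  q = 14/17.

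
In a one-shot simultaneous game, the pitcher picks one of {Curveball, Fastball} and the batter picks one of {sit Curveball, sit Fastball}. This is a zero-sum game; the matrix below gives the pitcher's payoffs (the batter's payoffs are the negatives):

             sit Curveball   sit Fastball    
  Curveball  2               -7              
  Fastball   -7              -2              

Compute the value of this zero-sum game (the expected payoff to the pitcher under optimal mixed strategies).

v = -53/14

The pitcher's indifference between Curveball and Fastball determines the batter's mixing probability q:
  the pitcher's expected payoff from Curveball: q·2 + (1−q)·(-7) = 9q - 7
  the pitcher's expected payoff from Fastball: q·(-7) + (1−q)·(-2) = -5q - 2
  9q - 7 = -5q - 2  ⇒  14q = 5  ⇒  q = 5/14.
The value is the pitcher's expected payoff against this mix (using Curveball): (5/14)·2 + (9/14)·(-7) = -53/14.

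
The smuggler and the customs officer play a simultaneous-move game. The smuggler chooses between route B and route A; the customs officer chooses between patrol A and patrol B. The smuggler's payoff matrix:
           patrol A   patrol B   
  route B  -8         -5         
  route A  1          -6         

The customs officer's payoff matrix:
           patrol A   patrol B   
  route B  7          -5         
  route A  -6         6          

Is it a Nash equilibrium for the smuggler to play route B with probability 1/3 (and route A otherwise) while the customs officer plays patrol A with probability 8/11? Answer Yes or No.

No

Given the smuggler's mix p = 1/3, the customs officer's payoff from patrol A is -5/3 but from patrol B is 7/3. The customs officer strictly prefers patrol B, so the customs officer would not mix.
So the proposed profile is not a Nash equilibrium.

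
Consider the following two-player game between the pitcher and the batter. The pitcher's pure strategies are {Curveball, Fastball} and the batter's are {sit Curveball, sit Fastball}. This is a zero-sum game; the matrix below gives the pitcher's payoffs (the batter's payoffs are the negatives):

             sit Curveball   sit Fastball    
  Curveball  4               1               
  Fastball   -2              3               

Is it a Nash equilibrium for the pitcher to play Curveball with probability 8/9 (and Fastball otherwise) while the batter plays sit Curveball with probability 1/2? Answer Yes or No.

Given the pitcher's mix p = 8/9, the batter's payoff from sit Curveball is -10/3 but from sit Fastball is -11/9. The batter strictly prefers sit Fastball, so the batter would not mix.
So the proposed profile is not a Nash equilibrium.

No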